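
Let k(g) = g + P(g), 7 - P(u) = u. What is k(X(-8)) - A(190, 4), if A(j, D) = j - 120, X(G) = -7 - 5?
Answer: -63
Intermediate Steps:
X(G) = -12
A(j, D) = -120 + j
P(u) = 7 - u
k(g) = 7 (k(g) = g + (7 - g) = 7)
k(X(-8)) - A(190, 4) = 7 - (-120 + 190) = 7 - 1*70 = 7 - 70 = -63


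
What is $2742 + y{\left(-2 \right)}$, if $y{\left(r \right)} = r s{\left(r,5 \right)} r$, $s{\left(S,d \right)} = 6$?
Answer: $2766$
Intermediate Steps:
$y{\left(r \right)} = 6 r^{2}$ ($y{\left(r \right)} = r 6 r = 6 r r = 6 r^{2}$)
$2742 + y{\left(-2 \right)} = 2742 + 6 \left(-2\right)^{2} = 2742 + 6 \cdot 4 = 2742 + 24 = 2766$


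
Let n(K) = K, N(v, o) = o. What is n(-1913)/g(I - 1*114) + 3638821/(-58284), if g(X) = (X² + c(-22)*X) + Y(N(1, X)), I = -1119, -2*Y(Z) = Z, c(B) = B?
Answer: -1251804672923/20050103988 ≈ -62.434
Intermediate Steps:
Y(Z) = -Z/2
g(X) = X² - 45*X/2 (g(X) = (X² - 22*X) - X/2 = X² - 45*X/2)
n(-1913)/g(I - 1*114) + 3638821/(-58284) = -1913*2/((-1119 - 1*114)*(-45 + 2*(-1119 - 1*114))) + 3638821/(-58284) = -1913*2/((-1119 - 114)*(-45 + 2*(-1119 - 114))) + 3638821*(-1/58284) = -1913*(-2/(1233*(-45 + 2*(-1233)))) - 3638821/58284 = -1913*(-2/(1233*(-45 - 2466))) - 3638821/58284 = -1913/((½)*(-1233)*(-2511)) - 3638821/58284 = -1913/3096063/2 - 3638821/58284 = -1913*2/3096063 - 3638821/58284 = -3826/3096063 - 3638821/58284 = -1251804672923/20050103988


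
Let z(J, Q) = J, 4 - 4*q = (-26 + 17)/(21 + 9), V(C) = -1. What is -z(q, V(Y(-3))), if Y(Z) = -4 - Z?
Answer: -43/40 ≈ -1.0750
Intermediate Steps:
q = 43/40 (q = 1 - (-26 + 17)/(4*(21 + 9)) = 1 - (-9)/(4*30) = 1 - ¼*(-3/10) = 1 + 3/40 = 43/40 ≈ 1.0750)
-z(q, V(Y(-3))) = -1*43/40 = -43/40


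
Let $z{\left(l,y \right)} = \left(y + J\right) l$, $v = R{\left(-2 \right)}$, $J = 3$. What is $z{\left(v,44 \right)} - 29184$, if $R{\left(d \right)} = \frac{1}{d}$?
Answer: $- \frac{58415}{2} \approx -29208.0$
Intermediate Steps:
$v = - \frac{1}{2}$ ($v = \frac{1}{-2} = - \frac{1}{2} \approx -0.5$)
$z{\left(l,y \right)} = l \left(3 + y\right)$ ($z{\left(l,y \right)} = \left(y + 3\right) l = \left(3 + y\right) l = l \left(3 + y\right)$)
$z{\left(v,44 \right)} - 29184 = - \frac{3 + 44}{2} - 29184 = \left(- \frac{1}{2}\right) 47 - 29184 = - \frac{47}{2} - 29184 = - \frac{58415}{2}$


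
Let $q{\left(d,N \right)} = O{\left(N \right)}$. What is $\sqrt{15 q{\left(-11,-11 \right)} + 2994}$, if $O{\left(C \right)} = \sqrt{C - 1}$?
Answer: $\sqrt{2994 + 30 i \sqrt{3}} \approx 54.719 + 0.4748 i$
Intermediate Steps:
$O{\left(C \right)} = \sqrt{-1 + C}$
$q{\left(d,N \right)} = \sqrt{-1 + N}$
$\sqrt{15 q{\left(-11,-11 \right)} + 2994} = \sqrt{15 \sqrt{-1 - 11} + 2994} = \sqrt{15 \sqrt{-12} + 2994} = \sqrt{15 \cdot 2 i \sqrt{3} + 2994} = \sqrt{30 i \sqrt{3} + 2994} = \sqrt{2994 + 30 i \sqrt{3}}$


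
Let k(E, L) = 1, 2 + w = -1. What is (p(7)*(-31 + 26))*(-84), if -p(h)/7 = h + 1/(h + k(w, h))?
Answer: -41895/2 ≈ -20948.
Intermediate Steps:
w = -3 (w = -2 - 1 = -3)
p(h) = -7*h - 7/(1 + h) (p(h) = -7*(h + 1/(h + 1)) = -7*(h + 1/(1 + h)) = -7*h - 7/(1 + h))
(p(7)*(-31 + 26))*(-84) = ((7*(-1 - 1*7 - 1*7²)/(1 + 7))*(-31 + 26))*(-84) = ((7*(-1 - 7 - 1*49)/8)*(-5))*(-84) = ((7*(⅛)*(-1 - 7 - 49))*(-5))*(-84) = ((7*(⅛)*(-57))*(-5))*(-84) = -399/8*(-5)*(-84) = (1995/8)*(-84) = -41895/2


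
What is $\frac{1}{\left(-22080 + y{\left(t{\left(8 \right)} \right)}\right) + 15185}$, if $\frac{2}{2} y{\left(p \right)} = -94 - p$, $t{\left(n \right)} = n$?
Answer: $- \frac{1}{6997} \approx -0.00014292$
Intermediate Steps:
$y{\left(p \right)} = -94 - p$
$\frac{1}{\left(-22080 + y{\left(t{\left(8 \right)} \right)}\right) + 15185} = \frac{1}{\left(-22080 - 102\right) + 15185} = \frac{1}{-22182 + 15185} = \frac{1}{-6997} = - \frac{1}{6997}$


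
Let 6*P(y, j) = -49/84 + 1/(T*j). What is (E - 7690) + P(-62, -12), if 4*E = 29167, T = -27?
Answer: -387193/972 ≈ -398.35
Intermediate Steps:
P(y, j) = -7/72 - 1/(162*j) (P(y, j) = (-49/84 + 1/((-27)*j))/6 = (-49*1/84 - 1/(27*j))/6 = (-7/12 - 1/(27*j))/6 = -7/72 - 1/(162*j))
E = 29167/4 (E = (1/4)*29167 = 29167/4 ≈ 7291.8)
(E - 7690) + P(-62, -12) = (29167/4 - 7690) + (1/648)*(-4 - 63*(-12))/(-12) = -1593/4 + (1/648)*(-1/12)*(-4 + 756) = -1593/4 + (1/648)*(-1/12)*752 = -1593/4 - 47/486 = -387193/972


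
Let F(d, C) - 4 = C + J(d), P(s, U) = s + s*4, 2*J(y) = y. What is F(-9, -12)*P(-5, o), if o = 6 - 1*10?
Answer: 625/2 ≈ 312.50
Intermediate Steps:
o = -4 (o = 6 - 10 = -4)
J(y) = y/2
P(s, U) = 5*s (P(s, U) = s + 4*s = 5*s)
F(d, C) = 4 + C + d/2 (F(d, C) = 4 + (C + d/2) = 4 + C + d/2)
F(-9, -12)*P(-5, o) = (4 - 12 + (½)*(-9))*(5*(-5)) = (4 - 12 - 9/2)*(-25) = -25/2*(-25) = 625/2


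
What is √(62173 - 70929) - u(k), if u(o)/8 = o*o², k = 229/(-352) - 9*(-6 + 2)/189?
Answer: 39338690201/50488897536 + 2*I*√2189 ≈ 0.77916 + 93.573*I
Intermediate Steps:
k = -3401/7392 (k = 229*(-1/352) - 9*(-4)*(1/189) = -229/352 + 36*(1/189) = -229/352 + 4/21 = -3401/7392 ≈ -0.46009)
u(o) = 8*o³ (u(o) = 8*(o*o²) = 8*o³)
√(62173 - 70929) - u(k) = √(62173 - 70929) - 8*(-3401/7392)³ = √(-8756) - 8*(-39338690201)/403911180288 = 2*I*√2189 - 1*(-39338690201/50488897536) = 2*I*√2189 + 39338690201/50488897536 = 39338690201/50488897536 + 2*I*√2189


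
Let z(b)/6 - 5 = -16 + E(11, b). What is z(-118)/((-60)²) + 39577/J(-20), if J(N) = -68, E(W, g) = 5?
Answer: -494721/850 ≈ -582.02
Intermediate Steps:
z(b) = -36 (z(b) = 30 + 6*(-16 + 5) = 30 + 6*(-11) = 30 - 66 = -36)
z(-118)/((-60)²) + 39577/J(-20) = -36/((-60)²) + 39577/(-68) = -36/3600 + 39577*(-1/68) = -36*1/3600 - 39577/68 = -1/100 - 39577/68 = -494721/850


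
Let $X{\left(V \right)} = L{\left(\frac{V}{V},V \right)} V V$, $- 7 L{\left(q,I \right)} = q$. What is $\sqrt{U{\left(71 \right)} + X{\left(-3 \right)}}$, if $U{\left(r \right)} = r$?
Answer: $\frac{2 \sqrt{854}}{7} \approx 8.3495$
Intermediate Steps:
$L{\left(q,I \right)} = - \frac{q}{7}$
$X{\left(V \right)} = - \frac{V^{2}}{7}$ ($X{\left(V \right)} = - \frac{V \frac{1}{V}}{7} V V = \left(- \frac{1}{7}\right) 1 V V = - \frac{V}{7} V = - \frac{V^{2}}{7}$)
$\sqrt{U{\left(71 \right)} + X{\left(-3 \right)}} = \sqrt{71 - \frac{\left(-3\right)^{2}}{7}} = \sqrt{71 - \frac{9}{7}} = \sqrt{\frac{488}{7}} = \frac{2 \sqrt{854}}{7}$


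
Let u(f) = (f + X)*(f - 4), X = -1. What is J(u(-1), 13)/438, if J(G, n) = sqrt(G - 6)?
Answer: 1/219 ≈ 0.0045662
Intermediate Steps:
u(f) = (-1 + f)*(-4 + f) (u(f) = (f - 1)*(f - 4) = (-1 + f)*(-4 + f))
J(G, n) = sqrt(-6 + G)
J(u(-1), 13)/438 = sqrt(-6 + (4 + (-1)**2 - 5*(-1)))/438 = sqrt(-6 + (4 + 1 + 5))*(1/438) = sqrt(-6 + 10)*(1/438) = sqrt(4)*(1/438) = 2*(1/438) = 1/219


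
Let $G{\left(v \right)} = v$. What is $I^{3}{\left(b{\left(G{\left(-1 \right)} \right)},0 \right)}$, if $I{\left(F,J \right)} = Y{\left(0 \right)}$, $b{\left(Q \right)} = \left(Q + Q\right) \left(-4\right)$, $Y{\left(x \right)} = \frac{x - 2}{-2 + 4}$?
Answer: $-1$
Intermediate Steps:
$Y{\left(x \right)} = -1 + \frac{x}{2}$ ($Y{\left(x \right)} = \frac{-2 + x}{2} = \left(-2 + x\right) \frac{1}{2} = -1 + \frac{x}{2}$)
$b{\left(Q \right)} = - 8 Q$ ($b{\left(Q \right)} = 2 Q \left(-4\right) = - 8 Q$)
$I{\left(F,J \right)} = -1$ ($I{\left(F,J \right)} = -1 + \frac{1}{2} \cdot 0 = -1 + 0 = -1$)
$I^{3}{\left(b{\left(G{\left(-1 \right)} \right)},0 \right)} = \left(-1\right)^{3} = -1$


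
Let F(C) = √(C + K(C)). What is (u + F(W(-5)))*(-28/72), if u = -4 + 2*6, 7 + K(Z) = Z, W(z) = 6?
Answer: -28/9 - 7*√5/18 ≈ -3.9807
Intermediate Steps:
K(Z) = -7 + Z
u = 8 (u = -4 + 12 = 8)
F(C) = √(-7 + 2*C) (F(C) = √(C + (-7 + C)) = √(-7 + 2*C))
(u + F(W(-5)))*(-28/72) = (8 + √(-7 + 2*6))*(-28/72) = (8 + √(-7 + 12))*(-28*1/72) = (8 + √5)*(-7/18) = -28/9 - 7*√5/18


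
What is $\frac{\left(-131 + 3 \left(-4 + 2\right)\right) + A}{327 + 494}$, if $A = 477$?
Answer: $\frac{340}{821} \approx 0.41413$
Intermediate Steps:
$\frac{\left(-131 + 3 \left(-4 + 2\right)\right) + A}{327 + 494} = \frac{\left(-131 + 3 \left(-4 + 2\right)\right) + 477}{327 + 494} = \frac{\left(-131 + 3 \left(-2\right)\right) + 477}{821} = \left(\left(-131 - 6\right) + 477\right) \frac{1}{821} = \left(-137 + 477\right) \frac{1}{821} = 340 \cdot \frac{1}{821} = \frac{340}{821}$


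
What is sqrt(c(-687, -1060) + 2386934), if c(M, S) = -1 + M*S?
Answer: sqrt(3115153) ≈ 1765.0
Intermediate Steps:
sqrt(c(-687, -1060) + 2386934) = sqrt((-1 - 687*(-1060)) + 2386934) = sqrt((-1 + 728220) + 2386934) = sqrt(728219 + 2386934) = sqrt(3115153)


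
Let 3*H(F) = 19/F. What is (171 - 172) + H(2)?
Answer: 13/6 ≈ 2.1667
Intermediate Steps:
H(F) = 19/(3*F) (H(F) = (19/F)/3 = 19/(3*F))
(171 - 172) + H(2) = (171 - 172) + (19/3)/2 = -1 + (19/3)*(1/2) = -1 + 19/6 = 13/6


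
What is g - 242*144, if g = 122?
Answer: -34726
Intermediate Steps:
g - 242*144 = 122 - 242*144 = 122 - 34848 = -34726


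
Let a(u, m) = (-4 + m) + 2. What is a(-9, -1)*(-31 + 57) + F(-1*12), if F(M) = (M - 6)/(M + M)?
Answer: -309/4 ≈ -77.250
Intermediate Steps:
F(M) = (-6 + M)/(2*M) (F(M) = (-6 + M)/((2*M)) = (-6 + M)*(1/(2*M)) = (-6 + M)/(2*M))
a(u, m) = -2 + m
a(-9, -1)*(-31 + 57) + F(-1*12) = (-2 - 1)*(-31 + 57) + (-6 - 1*12)/(2*((-1*12))) = -3*26 + (½)*(-6 - 12)/(-12) = -78 + (½)*(-1/12)*(-18) = -78 + ¾ = -309/4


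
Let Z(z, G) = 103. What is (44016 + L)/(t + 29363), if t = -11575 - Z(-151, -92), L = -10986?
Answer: 734/393 ≈ 1.8677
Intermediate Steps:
t = -11678 (t = -11575 - 1*103 = -11575 - 103 = -11678)
(44016 + L)/(t + 29363) = (44016 - 10986)/(-11678 + 29363) = 33030/17685 = 33030*(1/17685) = 734/393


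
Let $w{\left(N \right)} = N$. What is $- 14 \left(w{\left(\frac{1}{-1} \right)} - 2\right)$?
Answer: $42$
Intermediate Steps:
$- 14 \left(w{\left(\frac{1}{-1} \right)} - 2\right) = - 14 \left(\frac{1}{-1} - 2\right) = - 14 \left(-1 - 2\right) = \left(-14\right) \left(-3\right) = 42$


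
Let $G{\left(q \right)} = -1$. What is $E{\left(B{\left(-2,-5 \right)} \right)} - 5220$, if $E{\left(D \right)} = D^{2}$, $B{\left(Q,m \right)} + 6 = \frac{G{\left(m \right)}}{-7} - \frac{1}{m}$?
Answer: $- \frac{6355296}{1225} \approx -5188.0$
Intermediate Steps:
$B{\left(Q,m \right)} = - \frac{41}{7} - \frac{1}{m}$ ($B{\left(Q,m \right)} = -6 - \left(- \frac{1}{7} + \frac{1}{m}\right) = -6 + \left(\frac{1}{7} - \frac{1}{m}\right) = - \frac{41}{7} - \frac{1}{m}$)
$E{\left(B{\left(-2,-5 \right)} \right)} - 5220 = \left(- \frac{41}{7} - \frac{1}{-5}\right)^{2} - 5220 = \left(- \frac{41}{7} - - \frac{1}{5}\right)^{2} - 5220 = \left(- \frac{41}{7} + \frac{1}{5}\right)^{2} - 5220 = \left(- \frac{198}{35}\right)^{2} - 5220 = \frac{39204}{1225} - 5220 = - \frac{6355296}{1225}$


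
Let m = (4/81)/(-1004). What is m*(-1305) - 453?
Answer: -1023182/2259 ≈ -452.94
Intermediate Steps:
m = -1/20331 (m = (4*(1/81))*(-1/1004) = (4/81)*(-1/1004) = -1/20331 ≈ -4.9186e-5)
m*(-1305) - 453 = -1/20331*(-1305) - 453 = 145/2259 - 453 = -1023182/2259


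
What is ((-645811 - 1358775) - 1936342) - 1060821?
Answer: -5001749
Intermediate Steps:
((-645811 - 1358775) - 1936342) - 1060821 = (-2004586 - 1936342) - 1060821 = -3940928 - 1060821 = -5001749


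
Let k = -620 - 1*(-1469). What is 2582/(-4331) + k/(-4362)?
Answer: -4979901/6297274 ≈ -0.79080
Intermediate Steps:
k = 849 (k = -620 + 1469 = 849)
2582/(-4331) + k/(-4362) = 2582/(-4331) + 849/(-4362) = 2582*(-1/4331) + 849*(-1/4362) = -2582/4331 - 283/1454 = -4979901/6297274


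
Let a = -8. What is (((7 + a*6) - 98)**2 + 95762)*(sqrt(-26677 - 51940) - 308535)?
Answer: -35507133405 + 115083*I*sqrt(78617) ≈ -3.5507e+10 + 3.2268e+7*I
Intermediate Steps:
(((7 + a*6) - 98)**2 + 95762)*(sqrt(-26677 - 51940) - 308535) = (((7 - 8*6) - 98)**2 + 95762)*(sqrt(-26677 - 51940) - 308535) = (((7 - 48) - 98)**2 + 95762)*(sqrt(-78617) - 308535) = ((-41 - 98)**2 + 95762)*(I*sqrt(78617) - 308535) = ((-139)**2 + 95762)*(-308535 + I*sqrt(78617)) = (19321 + 95762)*(-308535 + I*sqrt(78617)) = 115083*(-308535 + I*sqrt(78617)) = -35507133405 + 115083*I*sqrt(78617)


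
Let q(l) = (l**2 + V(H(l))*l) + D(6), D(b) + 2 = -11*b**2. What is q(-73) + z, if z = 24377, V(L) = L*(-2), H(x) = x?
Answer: 18650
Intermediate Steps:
V(L) = -2*L
D(b) = -2 - 11*b**2
q(l) = -398 - l**2 (q(l) = (l**2 + (-2*l)*l) + (-2 - 11*6**2) = (l**2 - 2*l**2) + (-2 - 11*36) = -l**2 + (-2 - 396) = -l**2 - 398 = -398 - l**2)
q(-73) + z = (-398 - 1*(-73)**2) + 24377 = (-398 - 1*5329) + 24377 = (-398 - 5329) + 24377 = -5727 + 24377 = 18650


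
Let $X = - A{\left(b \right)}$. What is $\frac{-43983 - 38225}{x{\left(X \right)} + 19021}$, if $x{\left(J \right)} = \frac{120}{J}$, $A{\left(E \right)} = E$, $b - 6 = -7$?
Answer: $- \frac{82208}{19141} \approx -4.2949$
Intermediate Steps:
$b = -1$ ($b = 6 - 7 = -1$)
$X = 1$ ($X = \left(-1\right) \left(-1\right) = 1$)
$\frac{-43983 - 38225}{x{\left(X \right)} + 19021} = \frac{-43983 - 38225}{\frac{120}{1} + 19021} = - \frac{82208}{120 \cdot 1 + 19021} = - \frac{82208}{120 + 19021} = - \frac{82208}{19141}$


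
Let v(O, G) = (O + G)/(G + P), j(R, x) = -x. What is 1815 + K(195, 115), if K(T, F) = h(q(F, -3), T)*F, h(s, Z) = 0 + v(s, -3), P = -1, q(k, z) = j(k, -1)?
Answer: 3745/2 ≈ 1872.5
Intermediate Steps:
q(k, z) = 1 (q(k, z) = -1*(-1) = 1)
v(O, G) = (G + O)/(-1 + G) (v(O, G) = (O + G)/(G - 1) = (G + O)/(-1 + G))
h(s, Z) = 3/4 - s/4 (h(s, Z) = 0 + (-3 + s)/(-1 - 3) = 0 + (-3 + s)/(-4) = 0 - (-3 + s)/4 = 0 + (3/4 - s/4) = 3/4 - s/4)
K(T, F) = F/2 (K(T, F) = (3/4 - 1/4*1)*F = (3/4 - 1/4)*F = F/2)
1815 + K(195, 115) = 1815 + (1/2)*115 = 1815 + 115/2 = 3745/2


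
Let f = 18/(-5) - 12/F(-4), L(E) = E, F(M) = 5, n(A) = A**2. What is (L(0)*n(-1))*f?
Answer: 0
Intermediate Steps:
f = -6 (f = 18/(-5) - 12/5 = 18*(-1/5) - 12*1/5 = -18/5 - 12/5 = -6)
(L(0)*n(-1))*f = (0*(-1)**2)*(-6) = (0*1)*(-6) = 0*(-6) = 0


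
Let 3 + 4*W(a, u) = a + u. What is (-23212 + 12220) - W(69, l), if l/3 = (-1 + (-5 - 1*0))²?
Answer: -22071/2 ≈ -11036.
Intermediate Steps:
l = 108 (l = 3*(-1 + (-5 - 1*0))² = 3*(-1 + (-5 + 0))² = 3*(-1 - 5)² = 3*(-6)² = 3*36 = 108)
W(a, u) = -¾ + a/4 + u/4 (W(a, u) = -¾ + (a + u)/4 = -¾ + (a/4 + u/4) = -¾ + a/4 + u/4)
(-23212 + 12220) - W(69, l) = (-23212 + 12220) - (-¾ + (¼)*69 + (¼)*108) = -10992 - (-¾ + 69/4 + 27) = -10992 - 1*87/2 = -10992 - 87/2 = -22071/2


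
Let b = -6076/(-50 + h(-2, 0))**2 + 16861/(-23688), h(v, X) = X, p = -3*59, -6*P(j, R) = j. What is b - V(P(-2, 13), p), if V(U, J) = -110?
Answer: 1582029803/14805000 ≈ 106.86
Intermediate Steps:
P(j, R) = -j/6
p = -177
b = -46520197/14805000 (b = -6076/(-50 + 0)**2 + 16861/(-23688) = -6076/((-50)**2) + 16861*(-1/23688) = -6076/2500 - 16861/23688 = -6076*1/2500 - 16861/23688 = -1519/625 - 16861/23688 = -46520197/14805000 ≈ -3.1422)
b - V(P(-2, 13), p) = -46520197/14805000 - 1*(-110) = -46520197/14805000 + 110 = 1582029803/14805000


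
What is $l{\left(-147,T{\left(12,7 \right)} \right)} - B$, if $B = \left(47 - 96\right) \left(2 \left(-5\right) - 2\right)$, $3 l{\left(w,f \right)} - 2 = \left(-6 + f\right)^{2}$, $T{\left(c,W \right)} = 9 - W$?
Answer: $-582$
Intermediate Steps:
$l{\left(w,f \right)} = \frac{2}{3} + \frac{\left(-6 + f\right)^{2}}{3}$
$B = 588$ ($B = - 49 \left(-10 - 2\right) = \left(-49\right) \left(-12\right) = 588$)
$l{\left(-147,T{\left(12,7 \right)} \right)} - B = \left(\frac{2}{3} + \frac{\left(-6 + \left(9 - 7\right)\right)^{2}}{3}\right) - 588 = \left(\frac{2}{3} + \frac{\left(-6 + 2\right)^{2}}{3}\right) - 588 = \left(\frac{2}{3} + \frac{\left(-4\right)^{2}}{3}\right) - 588 = \left(\frac{2}{3} + \frac{1}{3} \cdot 16\right) - 588 = \left(\frac{2}{3} + \frac{16}{3}\right) - 588 = 6 - 588 = -582$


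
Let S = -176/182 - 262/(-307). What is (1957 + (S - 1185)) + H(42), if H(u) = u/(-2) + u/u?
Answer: 21005450/27937 ≈ 751.89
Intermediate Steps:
S = -3174/27937 (S = -176*1/182 - 262*(-1/307) = -88/91 + 262/307 = -3174/27937 ≈ -0.11361)
H(u) = 1 - u/2 (H(u) = u*(-½) + 1 = -u/2 + 1 = 1 - u/2)
(1957 + (S - 1185)) + H(42) = (1957 + (-3174/27937 - 1185)) + (1 - ½*42) = (1957 - 33108519/27937) + (1 - 21) = 21564190/27937 - 20 = 21005450/27937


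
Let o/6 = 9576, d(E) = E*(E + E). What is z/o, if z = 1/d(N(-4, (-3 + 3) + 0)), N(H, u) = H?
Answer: 1/1838592 ≈ 5.4389e-7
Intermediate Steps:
d(E) = 2*E² (d(E) = E*(2*E) = 2*E²)
o = 57456 (o = 6*9576 = 57456)
z = 1/32 (z = 1/(2*(-4)²) = 1/(2*16) = 1/32 ≈ 0.031250)
z/o = (1/32)/57456 = (1/32)*(1/57456) = 1/1838592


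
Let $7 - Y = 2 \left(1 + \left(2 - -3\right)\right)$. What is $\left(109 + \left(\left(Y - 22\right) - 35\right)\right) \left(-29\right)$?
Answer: $-1363$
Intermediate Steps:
$Y = -5$ ($Y = 7 - 2 \left(1 + \left(2 - -3\right)\right) = 7 - 2 \left(1 + \left(2 + 3\right)\right) = 7 - 2 \left(1 + 5\right) = 7 - 2 \cdot 6 = 7 - 12 = -5$)
$\left(109 + \left(\left(Y - 22\right) - 35\right)\right) \left(-29\right) = \left(109 - 62\right) \left(-29\right) = 47 \left(-29\right) = -1363$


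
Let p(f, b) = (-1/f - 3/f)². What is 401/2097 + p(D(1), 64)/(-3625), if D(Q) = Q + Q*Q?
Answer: 1445237/7601625 ≈ 0.19012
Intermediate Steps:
D(Q) = Q + Q²
p(f, b) = 16/f² (p(f, b) = (-4/f)² = 16/f²)
401/2097 + p(D(1), 64)/(-3625) = 401/2097 + (16/(1*(1 + 1))²)/(-3625) = 401*(1/2097) + (16/(1*2)²)*(-1/3625) = 401/2097 + (16/2²)*(-1/3625) = 401/2097 + (16*(¼))*(-1/3625) = 401/2097 + 4*(-1/3625) = 401/2097 - 4/3625 = 1445237/7601625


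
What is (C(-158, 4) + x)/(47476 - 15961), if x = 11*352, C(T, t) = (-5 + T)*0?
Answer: 352/2865 ≈ 0.12286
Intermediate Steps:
C(T, t) = 0
x = 3872
(C(-158, 4) + x)/(47476 - 15961) = (0 + 3872)/(47476 - 15961) = 3872/31515 = 3872*(1/31515) = 352/2865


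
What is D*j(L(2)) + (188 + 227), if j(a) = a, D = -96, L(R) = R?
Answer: 223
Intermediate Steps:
D*j(L(2)) + (188 + 227) = -96*2 + (188 + 227) = -192 + 415 = 223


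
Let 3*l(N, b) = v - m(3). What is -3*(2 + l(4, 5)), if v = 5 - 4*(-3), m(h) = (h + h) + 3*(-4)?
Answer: -29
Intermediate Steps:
m(h) = -12 + 2*h (m(h) = 2*h - 12 = -12 + 2*h)
v = 17 (v = 5 + 12 = 17)
l(N, b) = 23/3 (l(N, b) = (17 - (-12 + 2*3))/3 = (17 - (-12 + 6))/3 = (17 - 1*(-6))/3 = (17 + 6)/3 = (1/3)*23 = 23/3)
-3*(2 + l(4, 5)) = -3*(2 + 23/3) = -3*29/3 = -29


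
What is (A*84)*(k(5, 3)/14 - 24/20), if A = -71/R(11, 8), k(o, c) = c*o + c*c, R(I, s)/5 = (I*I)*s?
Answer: -1917/3025 ≈ -0.63372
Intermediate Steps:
R(I, s) = 5*s*I² (R(I, s) = 5*((I*I)*s) = 5*(I²*s) = 5*(s*I²) = 5*s*I²)
k(o, c) = c² + c*o (k(o, c) = c*o + c² = c² + c*o)
A = -71/4840 (A = -71/(5*8*11²) = -71/(5*8*121) = -71/4840 ≈ -0.014669)
(A*84)*(k(5, 3)/14 - 24/20) = (-71/4840*84)*((3*(3 + 5))/14 - 24/20) = -1491*((3*8)*(1/14) - 24*1/20)/1210 = -1491*(24*(1/14) - 6/5)/1210 = -1491*(12/7 - 6/5)/1210 = -1491/1210*18/35 = -1917/3025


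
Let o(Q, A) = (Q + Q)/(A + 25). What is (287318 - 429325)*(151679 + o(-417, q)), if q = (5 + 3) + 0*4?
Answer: -236894799337/11 ≈ -2.1536e+10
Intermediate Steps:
q = 8 (q = 8 + 0 = 8)
o(Q, A) = 2*Q/(25 + A) (o(Q, A) = (2*Q)/(25 + A) = 2*Q/(25 + A))
(287318 - 429325)*(151679 + o(-417, q)) = (287318 - 429325)*(151679 + 2*(-417)/(25 + 8)) = -142007*(151679 + 2*(-417)/33) = -142007*(151679 + 2*(-417)*(1/33)) = -142007*(151679 - 278/11) = -142007*1668191/11 = -236894799337/11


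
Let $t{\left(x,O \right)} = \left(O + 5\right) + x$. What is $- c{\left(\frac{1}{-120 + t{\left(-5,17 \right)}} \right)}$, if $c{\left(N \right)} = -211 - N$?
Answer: $\frac{21732}{103} \approx 210.99$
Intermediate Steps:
$t{\left(x,O \right)} = 5 + O + x$ ($t{\left(x,O \right)} = \left(5 + O\right) + x = 5 + O + x$)
$- c{\left(\frac{1}{-120 + t{\left(-5,17 \right)}} \right)} = - (-211 - \frac{1}{-120 + \left(5 + 17 - 5\right)}) = - (-211 - \frac{1}{-120 + 17}) = - (-211 - \frac{1}{-103}) = - (-211 - - \frac{1}{103}) = - (-211 + \frac{1}{103}) = \left(-1\right) \left(- \frac{21732}{103}\right) = \frac{21732}{103}$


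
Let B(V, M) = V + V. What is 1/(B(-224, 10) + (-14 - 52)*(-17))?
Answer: 1/674 ≈ 0.0014837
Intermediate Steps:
B(V, M) = 2*V
1/(B(-224, 10) + (-14 - 52)*(-17)) = 1/(2*(-224) + (-14 - 52)*(-17)) = 1/(-448 - 66*(-17)) = 1/(-448 + 1122) = 1/674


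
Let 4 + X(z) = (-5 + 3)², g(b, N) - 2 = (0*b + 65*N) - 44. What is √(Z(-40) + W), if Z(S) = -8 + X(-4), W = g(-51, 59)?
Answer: √3785 ≈ 61.522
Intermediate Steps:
g(b, N) = -42 + 65*N (g(b, N) = 2 + ((0*b + 65*N) - 44) = 2 + ((0 + 65*N) - 44) = 2 + (65*N - 44) = 2 + (-44 + 65*N) = -42 + 65*N)
W = 3793 (W = -42 + 65*59 = -42 + 3835 = 3793)
X(z) = 0 (X(z) = -4 + (-5 + 3)² = -4 + (-2)² = -4 + 4 = 0)
Z(S) = -8 (Z(S) = -8 + 0 = -8)
√(Z(-40) + W) = √(-8 + 3793) = √3785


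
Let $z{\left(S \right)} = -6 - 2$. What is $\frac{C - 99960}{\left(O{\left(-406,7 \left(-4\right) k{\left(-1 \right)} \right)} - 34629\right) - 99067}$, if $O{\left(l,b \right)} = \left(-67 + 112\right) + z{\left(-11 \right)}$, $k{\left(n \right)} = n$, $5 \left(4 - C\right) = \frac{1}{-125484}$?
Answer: $\frac{62714393519}{83860329780} \approx 0.74784$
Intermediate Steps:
$z{\left(S \right)} = -8$
$C = \frac{2509681}{627420}$ ($C = 4 - \frac{1}{5 \left(-125484\right)} = 4 - - \frac{1}{627420} = 4 + \frac{1}{627420} = \frac{2509681}{627420} \approx 4.0$)
$O{\left(l,b \right)} = 37$ ($O{\left(l,b \right)} = \left(-67 + 112\right) - 8 = 45 - 8 = 37$)
$\frac{C - 99960}{\left(O{\left(-406,7 \left(-4\right) k{\left(-1 \right)} \right)} - 34629\right) - 99067} = \frac{\frac{2509681}{627420} - 99960}{\left(37 - 34629\right) - 99067} = - \frac{62714393519}{627420 \left(\left(37 - 34629\right) - 99067\right)} = - \frac{62714393519}{627420 \left(-34592 - 99067\right)} = - \frac{62714393519}{627420 \left(-133659\right)} = \left(- \frac{62714393519}{627420}\right) \left(- \frac{1}{133659}\right) = \frac{62714393519}{83860329780}$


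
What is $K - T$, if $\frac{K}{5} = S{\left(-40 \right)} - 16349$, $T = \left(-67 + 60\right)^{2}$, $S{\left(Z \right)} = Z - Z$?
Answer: $-81794$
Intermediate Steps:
$S{\left(Z \right)} = 0$
$T = 49$ ($T = \left(-7\right)^{2} = 49$)
$K = -81745$ ($K = 5 \left(0 - 16349\right) = 5 \left(-16349\right) = -81745$)
$K - T = -81745 - 49 = -81794$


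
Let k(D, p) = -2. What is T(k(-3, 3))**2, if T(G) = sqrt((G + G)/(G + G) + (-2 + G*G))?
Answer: 3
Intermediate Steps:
T(G) = sqrt(-1 + G**2) (T(G) = sqrt((2*G)/((2*G)) + (-2 + G**2)) = sqrt((2*G)*(1/(2*G)) + (-2 + G**2)) = sqrt(1 + (-2 + G**2)) = sqrt(-1 + G**2))
T(k(-3, 3))**2 = (sqrt(-1 + (-2)**2))**2 = (sqrt(-1 + 4))**2 = (sqrt(3))**2 = 3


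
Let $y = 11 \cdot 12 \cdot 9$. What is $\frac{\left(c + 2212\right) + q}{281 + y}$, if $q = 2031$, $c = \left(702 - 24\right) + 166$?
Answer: $\frac{5087}{1469} \approx 3.4629$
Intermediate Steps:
$c = 844$ ($c = 678 + 166 = 844$)
$y = 1188$ ($y = 132 \cdot 9 = 1188$)
$\frac{\left(c + 2212\right) + q}{281 + y} = \frac{\left(844 + 2212\right) + 2031}{281 + 1188} = \frac{3056 + 2031}{1469} = 5087 \cdot \frac{1}{1469} = \frac{5087}{1469}$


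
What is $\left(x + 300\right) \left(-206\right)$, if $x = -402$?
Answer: $21012$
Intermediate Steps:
$\left(x + 300\right) \left(-206\right) = \left(-402 + 300\right) \left(-206\right) = \left(-102\right) \left(-206\right) = 21012$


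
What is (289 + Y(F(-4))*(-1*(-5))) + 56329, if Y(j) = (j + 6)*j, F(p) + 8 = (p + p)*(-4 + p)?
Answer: 73978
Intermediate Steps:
F(p) = -8 + 2*p*(-4 + p) (F(p) = -8 + (p + p)*(-4 + p) = -8 + (2*p)*(-4 + p) = -8 + 2*p*(-4 + p))
Y(j) = j*(6 + j) (Y(j) = (6 + j)*j = j*(6 + j))
(289 + Y(F(-4))*(-1*(-5))) + 56329 = (289 + ((-8 - 8*(-4) + 2*(-4)**2)*(6 + (-8 - 8*(-4) + 2*(-4)**2)))*(-1*(-5))) + 56329 = (289 + ((-8 + 32 + 2*16)*(6 + (-8 + 32 + 2*16)))*5) + 56329 = (289 + ((-8 + 32 + 32)*(6 + (-8 + 32 + 32)))*5) + 56329 = (289 + (56*(6 + 56))*5) + 56329 = (289 + (56*62)*5) + 56329 = (289 + 3472*5) + 56329 = (289 + 17360) + 56329 = 17649 + 56329 = 73978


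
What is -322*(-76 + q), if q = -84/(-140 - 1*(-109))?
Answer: 731584/31 ≈ 23599.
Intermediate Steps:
q = 84/31 (q = -84/(-140 + 109) = -84/(-31) = -84*(-1/31) = 84/31 ≈ 2.7097)
-322*(-76 + q) = -322*(-76 + 84/31) = -322*(-2272/31) = 731584/31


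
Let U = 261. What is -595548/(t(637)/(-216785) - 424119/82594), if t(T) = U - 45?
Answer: 3554456829809640/30653492573 ≈ 1.1596e+5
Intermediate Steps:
t(T) = 216 (t(T) = 261 - 45 = 216)
-595548/(t(637)/(-216785) - 424119/82594) = -595548/(216/(-216785) - 424119/82594) = -595548/(216*(-1/216785) - 424119*1/82594) = -595548/(-216/216785 - 424119/82594) = -595548/(-91960477719/17905140290) = -595548*(-17905140290/91960477719) = 3554456829809640/30653492573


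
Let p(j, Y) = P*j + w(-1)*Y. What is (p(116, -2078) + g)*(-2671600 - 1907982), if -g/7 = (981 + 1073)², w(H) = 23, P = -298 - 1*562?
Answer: 135921838054212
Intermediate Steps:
P = -860 (P = -298 - 562 = -860)
p(j, Y) = -860*j + 23*Y
g = -29532412 (g = -7*(981 + 1073)² = -7*2054² = -7*4218916 = -29532412)
(p(116, -2078) + g)*(-2671600 - 1907982) = ((-860*116 + 23*(-2078)) - 29532412)*(-2671600 - 1907982) = ((-99760 - 47794) - 29532412)*(-4579582) = (-147554 - 29532412)*(-4579582) = -29679966*(-4579582) = 135921838054212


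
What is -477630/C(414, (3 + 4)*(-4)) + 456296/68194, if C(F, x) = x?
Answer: 1163724161/68194 ≈ 17065.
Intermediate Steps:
-477630/C(414, (3 + 4)*(-4)) + 456296/68194 = -477630*(-1/(4*(3 + 4))) + 456296/68194 = -477630/(7*(-4)) + 456296*(1/68194) = -477630/(-28) + 228148/34097 = -477630*(-1/28) + 228148/34097 = 238815/14 + 228148/34097 = 1163724161/68194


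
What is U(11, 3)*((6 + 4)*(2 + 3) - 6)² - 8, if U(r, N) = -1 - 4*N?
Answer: -25176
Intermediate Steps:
U(11, 3)*((6 + 4)*(2 + 3) - 6)² - 8 = (-1 - 4*3)*((6 + 4)*(2 + 3) - 6)² - 8 = (-1 - 12)*(10*5 - 6)² - 8 = -13*(50 - 6)² - 8 = -13*44² - 8 = -13*1936 - 8 = -25168 - 8 = -25176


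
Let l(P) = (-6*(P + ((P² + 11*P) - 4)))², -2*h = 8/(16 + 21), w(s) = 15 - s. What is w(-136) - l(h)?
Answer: -1601950745/1874161 ≈ -854.76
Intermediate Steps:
h = -4/37 (h = -8/(2*(16 + 21)) = -8/(2*37) = -8/74 = -½*8/37 = -4/37 ≈ -0.10811)
l(P) = (24 - 72*P - 6*P²)² (l(P) = (-6*(P + (-4 + P² + 11*P)))² = (-6*(-4 + P² + 12*P))² = (24 - 72*P - 6*P²)²)
w(-136) - l(h) = (15 - 1*(-136)) - 36*(-4 + (-4/37)² + 12*(-4/37))² = (15 + 136) - 36*(-4 + 16/1369 - 48/37)² = 151 - 36*(-7236/1369)² = 151 - 36*52359696/1874161 = 151 - 1*1884949056/1874161 = 151 - 1884949056/1874161 = -1601950745/1874161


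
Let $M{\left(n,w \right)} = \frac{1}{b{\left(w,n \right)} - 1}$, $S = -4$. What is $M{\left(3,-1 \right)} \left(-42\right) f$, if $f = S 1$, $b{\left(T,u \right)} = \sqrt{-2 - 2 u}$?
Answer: $- \frac{56}{3} - \frac{112 i \sqrt{2}}{3} \approx -18.667 - 52.797 i$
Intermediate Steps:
$M{\left(n,w \right)} = \frac{1}{-1 + \sqrt{-2 - 2 n}}$ ($M{\left(n,w \right)} = \frac{1}{\sqrt{-2 - 2 n} - 1} = \frac{1}{-1 + \sqrt{-2 - 2 n}}$)
$f = -4$ ($f = \left(-4\right) 1 = -4$)
$M{\left(3,-1 \right)} \left(-42\right) f = \frac{1}{-1 + \sqrt{2} \sqrt{-1 - 3}} \left(-42\right) \left(-4\right) = \frac{1}{-1 + \sqrt{2} \sqrt{-4}} \left(-42\right) \left(-4\right) = \frac{1}{-1 + \sqrt{2} \cdot 2 i} \left(-42\right) \left(-4\right) = \frac{1}{-1 + 2 i \sqrt{2}} \left(-42\right) \left(-4\right) = - \frac{42}{-1 + 2 i \sqrt{2}} \left(-4\right) = \frac{168}{-1 + 2 i \sqrt{2}}$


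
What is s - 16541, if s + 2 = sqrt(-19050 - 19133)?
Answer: -16543 + I*sqrt(38183) ≈ -16543.0 + 195.4*I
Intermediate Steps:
s = -2 + I*sqrt(38183) (s = -2 + sqrt(-19050 - 19133) = -2 + sqrt(-38183) = -2 + I*sqrt(38183) ≈ -2.0 + 195.4*I)
s - 16541 = (-2 + I*sqrt(38183)) - 16541 = -16543 + I*sqrt(38183)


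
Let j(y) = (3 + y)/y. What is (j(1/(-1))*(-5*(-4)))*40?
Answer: -1600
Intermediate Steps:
j(y) = (3 + y)/y
(j(1/(-1))*(-5*(-4)))*40 = (((3 + 1/(-1))/(1/(-1)))*(-5*(-4)))*40 = (((3 - 1)/(-1))*20)*40 = (-1*2*20)*40 = -2*20*40 = -40*40 = -1600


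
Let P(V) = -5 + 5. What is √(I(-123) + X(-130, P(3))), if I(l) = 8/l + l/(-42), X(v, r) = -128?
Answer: I*√371065170/1722 ≈ 11.186*I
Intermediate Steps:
P(V) = 0
I(l) = 8/l - l/42 (I(l) = 8/l + l*(-1/42) = 8/l - l/42)
√(I(-123) + X(-130, P(3))) = √((8/(-123) - 1/42*(-123)) - 128) = √((8*(-1/123) + 41/14) - 128) = √((-8/123 + 41/14) - 128) = √(4931/1722 - 128) = √(-215485/1722) = I*√371065170/1722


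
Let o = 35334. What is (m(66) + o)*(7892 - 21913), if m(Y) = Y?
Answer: -496343400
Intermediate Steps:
(m(66) + o)*(7892 - 21913) = (66 + 35334)*(7892 - 21913) = 35400*(-14021) = -496343400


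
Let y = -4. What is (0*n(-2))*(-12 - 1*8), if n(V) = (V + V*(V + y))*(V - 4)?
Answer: 0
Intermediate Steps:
n(V) = (-4 + V)*(V + V*(-4 + V)) (n(V) = (V + V*(V - 4))*(V - 4) = (V + V*(-4 + V))*(-4 + V) = (-4 + V)*(V + V*(-4 + V)))
(0*n(-2))*(-12 - 1*8) = (0*(-2*(12 + (-2)**2 - 7*(-2))))*(-12 - 1*8) = (0*(-2*(12 + 4 + 14)))*(-12 - 8) = (0*(-2*30))*(-20) = (0*(-60))*(-20) = 0*(-20) = 0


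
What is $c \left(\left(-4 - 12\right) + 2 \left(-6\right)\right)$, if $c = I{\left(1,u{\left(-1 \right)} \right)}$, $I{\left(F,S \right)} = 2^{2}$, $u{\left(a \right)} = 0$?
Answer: $-112$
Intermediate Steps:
$I{\left(F,S \right)} = 4$
$c = 4$
$c \left(\left(-4 - 12\right) + 2 \left(-6\right)\right) = 4 \left(\left(-4 - 12\right) + 2 \left(-6\right)\right) = 4 \left(\left(-4 - 12\right) - 12\right) = 4 \left(-16 - 12\right) = 4 \left(-28\right) = -112$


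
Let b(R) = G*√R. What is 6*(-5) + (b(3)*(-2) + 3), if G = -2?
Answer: -27 + 4*√3 ≈ -20.072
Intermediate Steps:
b(R) = -2*√R
6*(-5) + (b(3)*(-2) + 3) = 6*(-5) + (-2*√3*(-2) + 3) = -30 + (4*√3 + 3) = -30 + (3 + 4*√3) = -27 + 4*√3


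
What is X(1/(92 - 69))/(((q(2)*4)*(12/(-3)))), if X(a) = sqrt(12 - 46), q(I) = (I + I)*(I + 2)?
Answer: -I*sqrt(34)/256 ≈ -0.022777*I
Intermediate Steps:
q(I) = 2*I*(2 + I) (q(I) = (2*I)*(2 + I) = 2*I*(2 + I))
X(a) = I*sqrt(34) (X(a) = sqrt(-34) = I*sqrt(34))
X(1/(92 - 69))/(((q(2)*4)*(12/(-3)))) = (I*sqrt(34))/((((2*2*(2 + 2))*4)*(12/(-3)))) = (I*sqrt(34))/((((2*2*4)*4)*(12*(-1/3)))) = (I*sqrt(34))/(((16*4)*(-4))) = (I*sqrt(34))/((64*(-4))) = (I*sqrt(34))/(-256) = (I*sqrt(34))*(-1/256) = -I*sqrt(34)/256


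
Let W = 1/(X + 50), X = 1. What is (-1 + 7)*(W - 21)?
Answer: -2140/17 ≈ -125.88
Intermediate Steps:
W = 1/51 (W = 1/(1 + 50) = 1/51 ≈ 0.019608)
(-1 + 7)*(W - 21) = (-1 + 7)*(1/51 - 21) = 6*(-1070/51) = -2140/17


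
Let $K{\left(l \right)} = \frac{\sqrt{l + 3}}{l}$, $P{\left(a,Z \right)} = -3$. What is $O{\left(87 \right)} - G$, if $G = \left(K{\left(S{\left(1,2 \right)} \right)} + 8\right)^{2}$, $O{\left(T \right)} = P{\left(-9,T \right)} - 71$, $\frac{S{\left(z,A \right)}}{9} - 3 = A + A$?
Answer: $- \frac{182596}{1323} - \frac{16 \sqrt{66}}{63} \approx -140.08$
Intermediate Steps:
$S{\left(z,A \right)} = 27 + 18 A$ ($S{\left(z,A \right)} = 27 + 9 \left(A + A\right) = 27 + 9 \cdot 2 A = 27 + 18 A$)
$O{\left(T \right)} = -74$ ($O{\left(T \right)} = -3 - 71 = -74$)
$K{\left(l \right)} = \frac{\sqrt{3 + l}}{l}$
$G = \left(8 + \frac{\sqrt{66}}{63}\right)^{2}$ ($G = \left(\frac{\sqrt{3 + \left(27 + 18 \cdot 2\right)}}{27 + 18 \cdot 2} + 8\right)^{2} = \left(\frac{\sqrt{3 + \left(27 + 36\right)}}{27 + 36} + 8\right)^{2} = \left(\frac{\sqrt{3 + 63}}{63} + 8\right)^{2} = \left(\frac{\sqrt{66}}{63} + 8\right)^{2} = \left(8 + \frac{\sqrt{66}}{63}\right)^{2} \approx 66.08$)
$O{\left(87 \right)} - G = -74 - \frac{\left(504 + \sqrt{66}\right)^{2}}{3969}$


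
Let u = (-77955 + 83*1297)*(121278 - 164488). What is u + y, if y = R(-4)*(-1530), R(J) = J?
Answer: -1283158040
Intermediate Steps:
u = -1283164160 (u = (-77955 + 107651)*(-43210) = 29696*(-43210) = -1283164160)
y = 6120 (y = -4*(-1530) = 6120)
u + y = -1283164160 + 6120 = -1283158040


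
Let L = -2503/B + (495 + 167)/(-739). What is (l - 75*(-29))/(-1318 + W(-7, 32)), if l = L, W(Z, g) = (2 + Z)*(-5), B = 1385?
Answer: -2223378538/1323404895 ≈ -1.6800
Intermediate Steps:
L = -2766587/1023515 (L = -2503/1385 + (495 + 167)/(-739) = -2503*1/1385 + 662*(-1/739) = -2503/1385 - 662/739 = -2766587/1023515 ≈ -2.7030)
W(Z, g) = -10 - 5*Z
l = -2766587/1023515 ≈ -2.7030
(l - 75*(-29))/(-1318 + W(-7, 32)) = (-2766587/1023515 - 75*(-29))/(-1318 + (-10 - 5*(-7))) = (-2766587/1023515 + 2175)/(-1318 + (-10 + 35)) = 2223378538/(1023515*(-1318 + 25)) = (2223378538/1023515)/(-1293) = (2223378538/1023515)*(-1/1293) = -2223378538/1323404895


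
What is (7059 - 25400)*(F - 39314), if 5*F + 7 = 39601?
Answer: 2879096816/5 ≈ 5.7582e+8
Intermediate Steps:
F = 39594/5 (F = -7/5 + (⅕)*39601 = -7/5 + 39601/5 = 39594/5 ≈ 7918.8)
(7059 - 25400)*(F - 39314) = (7059 - 25400)*(39594/5 - 39314) = -18341*(-156976/5) = 2879096816/5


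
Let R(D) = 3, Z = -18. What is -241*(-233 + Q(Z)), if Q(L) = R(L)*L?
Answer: 69167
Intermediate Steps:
Q(L) = 3*L
-241*(-233 + Q(Z)) = -241*(-233 + 3*(-18)) = -241*(-233 - 54) = -241*(-287) = 69167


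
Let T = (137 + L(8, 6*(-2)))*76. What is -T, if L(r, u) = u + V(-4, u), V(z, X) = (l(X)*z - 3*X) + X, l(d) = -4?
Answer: -12540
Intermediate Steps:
V(z, X) = -4*z - 2*X (V(z, X) = (-4*z - 3*X) + X = -4*z - 2*X)
L(r, u) = 16 - u (L(r, u) = u + (-4*(-4) - 2*u) = u + (16 - 2*u) = 16 - u)
T = 12540 (T = (137 + (16 - 6*(-2)))*76 = (137 + (16 - 1*(-12)))*76 = (137 + (16 + 12))*76 = (137 + 28)*76 = 165*76 = 12540)
-T = -1*12540 = -12540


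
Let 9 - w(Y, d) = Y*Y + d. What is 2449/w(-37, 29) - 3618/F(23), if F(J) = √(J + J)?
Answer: -2449/1389 - 1809*√46/23 ≈ -535.21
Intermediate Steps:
F(J) = √2*√J (F(J) = √(2*J) = √2*√J)
w(Y, d) = 9 - d - Y² (w(Y, d) = 9 - (Y*Y + d) = 9 - (Y² + d) = 9 - (d + Y²) = 9 + (-d - Y²) = 9 - d - Y²)
2449/w(-37, 29) - 3618/F(23) = 2449/(9 - 1*29 - 1*(-37)²) - 3618*√46/46 = 2449/(9 - 29 - 1*1369) - 3618*√46/46 = 2449/(9 - 29 - 1369) - 1809*√46/23 = 2449/(-1389) - 1809*√46/23 = 2449*(-1/1389) - 1809*√46/23 = -2449/1389 - 1809*√46/23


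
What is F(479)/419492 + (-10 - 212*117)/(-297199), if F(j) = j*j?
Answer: 78598910247/124672602908 ≈ 0.63044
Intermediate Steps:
F(j) = j**2
F(479)/419492 + (-10 - 212*117)/(-297199) = 479**2/419492 + (-10 - 212*117)/(-297199) = 229441*(1/419492) + (-10 - 24804)*(-1/297199) = 229441/419492 - 24814*(-1/297199) = 229441/419492 + 24814/297199 = 78598910247/124672602908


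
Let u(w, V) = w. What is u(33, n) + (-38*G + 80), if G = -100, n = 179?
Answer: 3913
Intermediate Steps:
u(33, n) + (-38*G + 80) = 33 + (-38*(-100) + 80) = 33 + (3800 + 80) = 33 + 3880 = 3913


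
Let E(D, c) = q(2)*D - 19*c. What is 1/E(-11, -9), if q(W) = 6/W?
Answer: 1/138 ≈ 0.0072464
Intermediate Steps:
E(D, c) = -19*c + 3*D (E(D, c) = (6/2)*D - 19*c = (6*(½))*D - 19*c = 3*D - 19*c = -19*c + 3*D)
1/E(-11, -9) = 1/(-19*(-9) + 3*(-11)) = 1/(171 - 33) = 1/138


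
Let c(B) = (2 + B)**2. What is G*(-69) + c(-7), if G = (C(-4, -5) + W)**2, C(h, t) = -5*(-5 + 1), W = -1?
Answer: -24884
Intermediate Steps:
C(h, t) = 20 (C(h, t) = -5*(-4) = 20)
G = 361 (G = (20 - 1)**2 = 19**2 = 361)
G*(-69) + c(-7) = 361*(-69) + (2 - 7)**2 = -24909 + (-5)**2 = -24909 + 25 = -24884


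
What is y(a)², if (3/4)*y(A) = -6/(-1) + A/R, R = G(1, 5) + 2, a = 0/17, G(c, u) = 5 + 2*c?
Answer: 64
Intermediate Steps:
a = 0 (a = 0*(1/17) = 0)
R = 9 (R = (5 + 2*1) + 2 = (5 + 2) + 2 = 7 + 2 = 9)
y(A) = 8 + 4*A/27 (y(A) = 4*(-6/(-1) + A/9)/3 = 4*(-6*(-1) + A*(⅑))/3 = 4*(6 + A/9)/3 = 8 + 4*A/27)
y(a)² = (8 + (4/27)*0)² = (8 + 0)² = 8² = 64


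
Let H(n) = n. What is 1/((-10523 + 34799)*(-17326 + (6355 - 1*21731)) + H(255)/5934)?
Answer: -1978/1570282281371 ≈ -1.2596e-9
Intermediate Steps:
1/((-10523 + 34799)*(-17326 + (6355 - 1*21731)) + H(255)/5934) = 1/((-10523 + 34799)*(-17326 + (6355 - 1*21731)) + 255/5934) = 1/(24276*(-17326 + (6355 - 21731)) + 255*(1/5934)) = 1/(24276*(-17326 - 15376) + 85/1978) = 1/(24276*(-32702) + 85/1978) = 1/(-793873752 + 85/1978) = 1/(-1570282281371/1978) = -1978/1570282281371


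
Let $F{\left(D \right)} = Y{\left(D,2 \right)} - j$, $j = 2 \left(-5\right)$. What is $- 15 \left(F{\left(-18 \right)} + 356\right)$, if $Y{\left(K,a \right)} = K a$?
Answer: $-4950$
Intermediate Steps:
$j = -10$
$F{\left(D \right)} = 10 + 2 D$ ($F{\left(D \right)} = D 2 - -10 = 2 D + 10 = 10 + 2 D$)
$- 15 \left(F{\left(-18 \right)} + 356\right) = - 15 \left(\left(10 + 2 \left(-18\right)\right) + 356\right) = - 15 \left(\left(10 - 36\right) + 356\right) = - 15 \left(-26 + 356\right) = \left(-15\right) 330 = -4950$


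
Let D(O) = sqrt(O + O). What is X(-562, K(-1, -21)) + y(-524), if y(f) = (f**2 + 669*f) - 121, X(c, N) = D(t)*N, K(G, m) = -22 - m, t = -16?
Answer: -76101 - 4*I*sqrt(2) ≈ -76101.0 - 5.6569*I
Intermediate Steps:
D(O) = sqrt(2)*sqrt(O) (D(O) = sqrt(2*O) = sqrt(2)*sqrt(O))
X(c, N) = 4*I*N*sqrt(2) (X(c, N) = (sqrt(2)*sqrt(-16))*N = (sqrt(2)*(4*I))*N = (4*I*sqrt(2))*N = 4*I*N*sqrt(2))
y(f) = -121 + f**2 + 669*f
X(-562, K(-1, -21)) + y(-524) = 4*I*(-22 - 1*(-21))*sqrt(2) + (-121 + (-524)**2 + 669*(-524)) = 4*I*(-22 + 21)*sqrt(2) + (-121 + 274576 - 350556) = 4*I*(-1)*sqrt(2) - 76101 = -4*I*sqrt(2) - 76101 = -76101 - 4*I*sqrt(2)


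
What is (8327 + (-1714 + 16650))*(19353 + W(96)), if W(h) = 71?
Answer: 451860512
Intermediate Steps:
(8327 + (-1714 + 16650))*(19353 + W(96)) = (8327 + (-1714 + 16650))*(19353 + 71) = (8327 + 14936)*19424 = 23263*19424 = 451860512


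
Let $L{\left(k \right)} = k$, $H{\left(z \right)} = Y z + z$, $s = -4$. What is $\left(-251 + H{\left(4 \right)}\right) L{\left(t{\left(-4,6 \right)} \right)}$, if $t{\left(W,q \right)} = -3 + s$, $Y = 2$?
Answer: $1673$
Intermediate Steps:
$t{\left(W,q \right)} = -7$ ($t{\left(W,q \right)} = -3 - 4 = -7$)
$H{\left(z \right)} = 3 z$ ($H{\left(z \right)} = 2 z + z = 3 z$)
$\left(-251 + H{\left(4 \right)}\right) L{\left(t{\left(-4,6 \right)} \right)} = \left(-251 + 3 \cdot 4\right) \left(-7\right) = \left(-251 + 12\right) \left(-7\right) = \left(-239\right) \left(-7\right) = 1673$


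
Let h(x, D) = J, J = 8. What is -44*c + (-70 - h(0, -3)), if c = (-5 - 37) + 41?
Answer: -34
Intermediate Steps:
h(x, D) = 8
c = -1 (c = -42 + 41 = -1)
-44*c + (-70 - h(0, -3)) = -44*(-1) + (-70 - 1*8) = 44 + (-70 - 8) = 44 - 78 = -34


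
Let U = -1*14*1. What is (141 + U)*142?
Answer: 18034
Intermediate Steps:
U = -14 (U = -14*1 = -14)
(141 + U)*142 = (141 - 14)*142 = 127*142 = 18034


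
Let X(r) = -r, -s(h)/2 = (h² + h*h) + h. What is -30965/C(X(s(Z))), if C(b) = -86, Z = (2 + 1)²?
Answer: 30965/86 ≈ 360.06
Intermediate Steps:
Z = 9 (Z = 3² = 9)
s(h) = -4*h² - 2*h (s(h) = -2*((h² + h*h) + h) = -2*((h² + h²) + h) = -2*(2*h² + h) = -2*(h + 2*h²) = -4*h² - 2*h)
-30965/C(X(s(Z))) = -30965/(-86) = -30965*(-1/86) = 30965/86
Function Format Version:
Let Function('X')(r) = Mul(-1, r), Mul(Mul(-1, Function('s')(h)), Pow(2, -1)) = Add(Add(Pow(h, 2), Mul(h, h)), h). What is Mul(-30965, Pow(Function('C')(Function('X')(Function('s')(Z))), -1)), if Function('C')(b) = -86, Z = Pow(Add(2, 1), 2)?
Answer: Rational(30965, 86) ≈ 360.06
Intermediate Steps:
Z = 9 (Z = Pow(3, 2) = 9)
Function('s')(h) = Add(Mul(-4, Pow(h, 2)), Mul(-2, h)) (Function('s')(h) = Mul(-2, Add(Add(Pow(h, 2), Mul(h, h)), h)) = Mul(-2, Add(Add(Pow(h, 2), Pow(h, 2)), h)) = Mul(-2, Add(Mul(2, Pow(h, 2)), h)) = Mul(-2, Add(h, Mul(2, Pow(h, 2)))) = Add(Mul(-4, Pow(h, 2)), Mul(-2, h)))
Mul(-30965, Pow(Function('C')(Function('X')(Function('s')(Z))), -1)) = Mul(-30965, Pow(-86, -1)) = Mul(-30965, Rational(-1, 86)) = Rational(30965, 86)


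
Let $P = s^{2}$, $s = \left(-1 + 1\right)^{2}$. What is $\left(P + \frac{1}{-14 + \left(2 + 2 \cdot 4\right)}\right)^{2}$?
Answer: $\frac{1}{16} \approx 0.0625$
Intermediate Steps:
$s = 0$ ($s = 0^{2} = 0$)
$P = 0$ ($P = 0^{2} = 0$)
$\left(P + \frac{1}{-14 + \left(2 + 2 \cdot 4\right)}\right)^{2} = \left(0 + \frac{1}{-14 + \left(2 + 2 \cdot 4\right)}\right)^{2} = \left(0 + \frac{1}{-14 + \left(2 + 8\right)}\right)^{2} = \left(0 + \frac{1}{-14 + 10}\right)^{2} = \left(0 + \frac{1}{-4}\right)^{2} = \left(0 - \frac{1}{4}\right)^{2} = \left(- \frac{1}{4}\right)^{2} = \frac{1}{16}$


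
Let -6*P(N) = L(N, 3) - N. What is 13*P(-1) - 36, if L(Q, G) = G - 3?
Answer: -229/6 ≈ -38.167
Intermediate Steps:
L(Q, G) = -3 + G
P(N) = N/6 (P(N) = -((-3 + 3) - N)/6 = -(0 - N)/6 = -(-1)*N/6 = N/6)
13*P(-1) - 36 = 13*((⅙)*(-1)) - 36 = 13*(-⅙) - 36 = -13/6 - 36 = -229/6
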